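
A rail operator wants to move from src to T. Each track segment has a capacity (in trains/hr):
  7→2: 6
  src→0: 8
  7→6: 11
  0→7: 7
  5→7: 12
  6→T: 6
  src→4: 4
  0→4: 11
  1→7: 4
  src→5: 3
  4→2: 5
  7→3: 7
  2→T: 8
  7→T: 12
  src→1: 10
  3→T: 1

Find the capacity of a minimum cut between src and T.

19

Max flow = 19 (via 6 augmenting paths).
In the residual at optimum, the set reachable from src is {1, src}.
Cut edges: src→0 (cap 8), src→5 (cap 3), src→4 (cap 4), 1→7 (cap 4). Sum = 19.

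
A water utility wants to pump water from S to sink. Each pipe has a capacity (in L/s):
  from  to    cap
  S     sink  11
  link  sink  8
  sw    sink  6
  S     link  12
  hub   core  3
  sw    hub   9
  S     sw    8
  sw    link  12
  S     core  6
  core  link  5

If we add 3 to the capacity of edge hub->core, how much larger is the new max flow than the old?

0

Original max flow = 25.
Edge hub->core does not cross the min cut (source side {S, core, hub, link, sw}), so extra capacity there cannot help.
New max flow = 25. Increase = 0.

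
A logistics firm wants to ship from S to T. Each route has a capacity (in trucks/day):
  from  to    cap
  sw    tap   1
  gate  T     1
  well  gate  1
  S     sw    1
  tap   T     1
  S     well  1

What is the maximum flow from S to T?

2

Augment S->sw->tap->T: bottleneck 1. Total 1.
Augment S->well->gate->T: bottleneck 1. Total 2.
No augmenting path remains in the residual graph.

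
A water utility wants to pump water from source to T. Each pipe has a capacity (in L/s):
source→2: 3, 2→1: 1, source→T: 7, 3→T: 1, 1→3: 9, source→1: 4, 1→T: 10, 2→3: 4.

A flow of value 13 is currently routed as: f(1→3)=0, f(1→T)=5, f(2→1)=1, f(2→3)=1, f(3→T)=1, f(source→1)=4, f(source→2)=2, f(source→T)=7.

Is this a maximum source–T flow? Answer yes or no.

Yes

Residual reachable from source: {2, 3, source}; T is not reachable.
Saturated cut: source→1, source→T, 2→1, 3→T with total capacity 13 = current flow value. Flow is maximum.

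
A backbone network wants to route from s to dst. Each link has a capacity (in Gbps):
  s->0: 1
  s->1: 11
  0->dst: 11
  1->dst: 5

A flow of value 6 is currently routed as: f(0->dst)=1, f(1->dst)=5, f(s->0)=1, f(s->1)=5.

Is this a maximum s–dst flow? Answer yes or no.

Residual reachable from s: {1, s}; dst is not reachable.
Saturated cut: s->0, 1->dst with total capacity 6 = current flow value. Flow is maximum.

Yes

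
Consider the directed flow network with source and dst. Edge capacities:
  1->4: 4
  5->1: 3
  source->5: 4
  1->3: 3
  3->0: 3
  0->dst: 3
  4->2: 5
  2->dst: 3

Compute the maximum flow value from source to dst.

Augment source->5->1->4->2->dst: bottleneck 3. Total 3.
No augmenting path remains in the residual graph.

3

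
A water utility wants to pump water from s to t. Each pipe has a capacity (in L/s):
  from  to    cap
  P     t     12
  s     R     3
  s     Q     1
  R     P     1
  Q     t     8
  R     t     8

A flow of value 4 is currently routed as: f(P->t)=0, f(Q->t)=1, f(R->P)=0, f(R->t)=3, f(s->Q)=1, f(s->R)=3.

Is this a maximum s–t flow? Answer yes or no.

Residual reachable from s: {s}; t is not reachable.
Saturated cut: s->R, s->Q with total capacity 4 = current flow value. Flow is maximum.

Yes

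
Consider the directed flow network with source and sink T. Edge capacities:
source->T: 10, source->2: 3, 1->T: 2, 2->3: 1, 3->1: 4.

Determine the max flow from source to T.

11

Augment source->T: bottleneck 10. Total 10.
Augment source->2->3->1->T: bottleneck 1. Total 11.
No augmenting path remains in the residual graph.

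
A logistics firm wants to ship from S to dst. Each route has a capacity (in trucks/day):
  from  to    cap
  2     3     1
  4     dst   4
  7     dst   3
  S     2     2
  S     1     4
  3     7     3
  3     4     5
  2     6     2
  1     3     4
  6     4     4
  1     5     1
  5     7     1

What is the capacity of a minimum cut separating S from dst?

6

Max flow = 6 (via 3 augmenting paths).
In the residual at optimum, the set reachable from S is {S}.
Cut edges: S→2 (cap 2), S→1 (cap 4). Sum = 6.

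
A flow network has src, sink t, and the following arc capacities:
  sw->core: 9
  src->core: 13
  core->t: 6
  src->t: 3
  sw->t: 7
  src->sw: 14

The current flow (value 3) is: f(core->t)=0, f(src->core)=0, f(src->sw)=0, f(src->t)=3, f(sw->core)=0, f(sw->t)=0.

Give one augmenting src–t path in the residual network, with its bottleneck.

src->sw->t, bottleneck 7

Residual along src->sw->t: src->sw: 14, sw->t: 7.
Bottleneck = min = 7.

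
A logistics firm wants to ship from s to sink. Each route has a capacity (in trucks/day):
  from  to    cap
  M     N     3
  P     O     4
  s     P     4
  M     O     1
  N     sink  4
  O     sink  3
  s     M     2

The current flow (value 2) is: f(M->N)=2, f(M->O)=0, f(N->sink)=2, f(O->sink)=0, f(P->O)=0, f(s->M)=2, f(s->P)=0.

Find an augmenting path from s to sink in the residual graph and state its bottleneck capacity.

Residual along s->P->O->sink: s->P: 4, P->O: 4, O->sink: 3.
Bottleneck = min = 3.

s->P->O->sink, bottleneck 3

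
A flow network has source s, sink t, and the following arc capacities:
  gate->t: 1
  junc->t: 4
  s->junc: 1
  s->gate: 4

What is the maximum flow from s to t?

Augment s->gate->t: bottleneck 1. Total 1.
Augment s->junc->t: bottleneck 1. Total 2.
No augmenting path remains in the residual graph.

2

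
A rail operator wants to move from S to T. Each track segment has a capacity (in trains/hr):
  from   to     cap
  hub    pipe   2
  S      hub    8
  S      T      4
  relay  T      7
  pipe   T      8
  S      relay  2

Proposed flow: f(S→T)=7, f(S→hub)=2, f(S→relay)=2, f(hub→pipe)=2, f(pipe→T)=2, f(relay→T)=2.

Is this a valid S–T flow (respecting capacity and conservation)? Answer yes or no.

Capacity violated on S→T: flow 7 > capacity 4.

No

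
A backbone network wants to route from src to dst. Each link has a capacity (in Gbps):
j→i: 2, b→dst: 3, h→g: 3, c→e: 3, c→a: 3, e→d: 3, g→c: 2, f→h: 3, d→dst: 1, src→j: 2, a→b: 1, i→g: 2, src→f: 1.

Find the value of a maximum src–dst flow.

2

Augment src→f→h→g→c→e→d→dst: bottleneck 1. Total 1.
Augment src→j→i→g→c→a→b→dst: bottleneck 1. Total 2.
No augmenting path remains in the residual graph.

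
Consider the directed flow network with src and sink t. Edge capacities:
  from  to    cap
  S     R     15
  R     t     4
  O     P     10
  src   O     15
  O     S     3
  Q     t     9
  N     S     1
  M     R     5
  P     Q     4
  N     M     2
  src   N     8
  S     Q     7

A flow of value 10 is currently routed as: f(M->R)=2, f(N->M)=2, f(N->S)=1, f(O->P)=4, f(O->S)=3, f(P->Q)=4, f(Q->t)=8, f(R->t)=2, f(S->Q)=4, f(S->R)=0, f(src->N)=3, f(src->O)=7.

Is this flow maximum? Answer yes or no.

Yes

Residual reachable from src: {N, O, P, src}; t is not reachable.
Saturated cut: O->S, P->Q, N->S, N->M with total capacity 10 = current flow value. Flow is maximum.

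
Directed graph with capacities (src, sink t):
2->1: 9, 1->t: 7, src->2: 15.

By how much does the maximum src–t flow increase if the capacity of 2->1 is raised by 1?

Original max flow = 7.
Edge 2->1 does not cross the min cut (source side {1, 2, src}), so extra capacity there cannot help.
New max flow = 7. Increase = 0.

0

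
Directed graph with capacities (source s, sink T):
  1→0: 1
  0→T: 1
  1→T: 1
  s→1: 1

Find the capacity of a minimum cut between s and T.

1

Max flow = 1 (via 1 augmenting path).
In the residual at optimum, the set reachable from s is {s}.
Cut edges: s→1 (cap 1). Sum = 1.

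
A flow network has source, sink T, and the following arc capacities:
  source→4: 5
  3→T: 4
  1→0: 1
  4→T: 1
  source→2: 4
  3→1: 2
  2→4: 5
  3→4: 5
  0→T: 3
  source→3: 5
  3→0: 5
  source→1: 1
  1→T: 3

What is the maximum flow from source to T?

7

Augment source→3→T: bottleneck 4. Total 4.
Augment source→4→T: bottleneck 1. Total 5.
Augment source→1→T: bottleneck 1. Total 6.
Augment source→3→1→T: bottleneck 1. Total 7.
No augmenting path remains in the residual graph.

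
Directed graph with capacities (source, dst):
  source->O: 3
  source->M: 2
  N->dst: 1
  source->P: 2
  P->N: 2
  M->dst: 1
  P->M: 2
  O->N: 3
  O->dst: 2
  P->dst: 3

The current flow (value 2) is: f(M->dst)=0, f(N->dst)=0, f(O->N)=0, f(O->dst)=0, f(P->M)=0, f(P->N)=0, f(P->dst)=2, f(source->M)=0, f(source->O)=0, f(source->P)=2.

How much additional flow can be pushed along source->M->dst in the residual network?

Residual capacities along the path: source->M: 2, M->dst: 1.
Minimum is 1.

1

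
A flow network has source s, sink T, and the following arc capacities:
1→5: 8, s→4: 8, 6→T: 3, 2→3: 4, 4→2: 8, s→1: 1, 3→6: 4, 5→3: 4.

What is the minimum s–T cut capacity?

3

Max flow = 3 (via 2 augmenting paths).
In the residual at optimum, the set reachable from s is {1, 2, 3, 4, 5, 6, s}.
Cut edges: 6→T (cap 3). Sum = 3.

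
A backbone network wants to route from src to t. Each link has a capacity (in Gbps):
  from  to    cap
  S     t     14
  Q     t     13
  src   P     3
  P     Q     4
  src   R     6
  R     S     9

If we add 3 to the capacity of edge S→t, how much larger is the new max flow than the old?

Original max flow = 9.
Edge S→t does not cross the min cut (source side {src}), so extra capacity there cannot help.
New max flow = 9. Increase = 0.

0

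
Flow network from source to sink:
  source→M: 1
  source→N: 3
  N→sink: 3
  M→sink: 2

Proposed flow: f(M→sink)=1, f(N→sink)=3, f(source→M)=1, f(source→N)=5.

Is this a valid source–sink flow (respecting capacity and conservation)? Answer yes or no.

Capacity violated on source→N: flow 5 > capacity 3.

No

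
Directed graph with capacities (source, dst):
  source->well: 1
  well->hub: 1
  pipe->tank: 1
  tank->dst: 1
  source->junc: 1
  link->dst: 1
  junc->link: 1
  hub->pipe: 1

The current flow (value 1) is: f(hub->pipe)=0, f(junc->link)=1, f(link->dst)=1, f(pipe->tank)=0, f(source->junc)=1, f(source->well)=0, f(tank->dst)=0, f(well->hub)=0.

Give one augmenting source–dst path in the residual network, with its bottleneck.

source->well->hub->pipe->tank->dst, bottleneck 1

Residual along source->well->hub->pipe->tank->dst: source->well: 1, well->hub: 1, hub->pipe: 1, pipe->tank: 1, tank->dst: 1.
Bottleneck = min = 1.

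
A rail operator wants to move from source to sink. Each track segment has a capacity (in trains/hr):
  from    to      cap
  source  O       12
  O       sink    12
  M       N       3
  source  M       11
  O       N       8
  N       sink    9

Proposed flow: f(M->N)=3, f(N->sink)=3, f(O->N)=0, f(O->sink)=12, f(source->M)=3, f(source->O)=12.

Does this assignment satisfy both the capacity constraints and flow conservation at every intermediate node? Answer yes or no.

Every edge has 0 ≤ f(e) ≤ cap(e).
At each intermediate node, inflow equals outflow.

Yes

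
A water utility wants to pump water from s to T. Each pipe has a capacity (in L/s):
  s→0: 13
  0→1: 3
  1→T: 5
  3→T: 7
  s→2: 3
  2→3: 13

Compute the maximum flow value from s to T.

Augment s→2→3→T: bottleneck 3. Total 3.
Augment s→0→1→T: bottleneck 3. Total 6.
No augmenting path remains in the residual graph.

6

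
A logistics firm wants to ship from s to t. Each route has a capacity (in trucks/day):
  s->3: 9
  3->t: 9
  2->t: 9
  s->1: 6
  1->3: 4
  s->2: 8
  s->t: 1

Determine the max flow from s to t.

18

Augment s->t: bottleneck 1. Total 1.
Augment s->2->t: bottleneck 8. Total 9.
Augment s->3->t: bottleneck 9. Total 18.
No augmenting path remains in the residual graph.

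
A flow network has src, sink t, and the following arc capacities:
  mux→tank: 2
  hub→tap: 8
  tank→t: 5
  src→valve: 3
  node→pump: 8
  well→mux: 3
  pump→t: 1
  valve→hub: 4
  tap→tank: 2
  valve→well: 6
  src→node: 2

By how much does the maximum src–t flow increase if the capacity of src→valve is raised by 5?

Original max flow = 4.
After raising cap(src→valve), augmenting paths through that edge carry 1 more unit.
New max flow = 5. Increase = 1.

1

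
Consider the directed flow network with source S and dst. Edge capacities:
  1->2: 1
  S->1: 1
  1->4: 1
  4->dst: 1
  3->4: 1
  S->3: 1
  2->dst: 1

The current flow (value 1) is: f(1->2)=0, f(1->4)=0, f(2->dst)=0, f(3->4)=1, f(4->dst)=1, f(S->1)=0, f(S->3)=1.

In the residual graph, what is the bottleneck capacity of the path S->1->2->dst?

1

Residual capacities along the path: S->1: 1, 1->2: 1, 2->dst: 1.
Minimum is 1.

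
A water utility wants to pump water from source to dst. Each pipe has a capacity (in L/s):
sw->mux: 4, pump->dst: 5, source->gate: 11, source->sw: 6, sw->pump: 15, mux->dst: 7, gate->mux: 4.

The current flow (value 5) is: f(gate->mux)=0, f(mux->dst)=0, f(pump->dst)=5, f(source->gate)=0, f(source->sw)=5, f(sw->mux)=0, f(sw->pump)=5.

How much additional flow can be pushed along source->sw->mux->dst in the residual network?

Residual capacities along the path: source->sw: 1, sw->mux: 4, mux->dst: 7.
Minimum is 1.

1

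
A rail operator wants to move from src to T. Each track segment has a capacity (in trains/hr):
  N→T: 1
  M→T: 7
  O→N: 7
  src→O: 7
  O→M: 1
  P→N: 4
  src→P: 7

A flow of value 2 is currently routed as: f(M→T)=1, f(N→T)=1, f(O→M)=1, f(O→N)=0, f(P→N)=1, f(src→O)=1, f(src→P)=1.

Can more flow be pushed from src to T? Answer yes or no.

Residual reachable from src: {N, O, P, src}; T is not reachable.
Saturated cut: O→M, N→T with total capacity 2 = current flow value. Flow is maximum.

No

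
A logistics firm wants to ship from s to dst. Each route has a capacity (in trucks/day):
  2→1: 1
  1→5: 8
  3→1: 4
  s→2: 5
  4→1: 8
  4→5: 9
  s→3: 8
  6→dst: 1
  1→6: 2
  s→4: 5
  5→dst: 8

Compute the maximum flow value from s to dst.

9

Augment s→4→5→dst: bottleneck 5. Total 5.
Augment s→3→1→5→dst: bottleneck 3. Total 8.
Augment s→3→1→6→dst: bottleneck 1. Total 9.
No augmenting path remains in the residual graph.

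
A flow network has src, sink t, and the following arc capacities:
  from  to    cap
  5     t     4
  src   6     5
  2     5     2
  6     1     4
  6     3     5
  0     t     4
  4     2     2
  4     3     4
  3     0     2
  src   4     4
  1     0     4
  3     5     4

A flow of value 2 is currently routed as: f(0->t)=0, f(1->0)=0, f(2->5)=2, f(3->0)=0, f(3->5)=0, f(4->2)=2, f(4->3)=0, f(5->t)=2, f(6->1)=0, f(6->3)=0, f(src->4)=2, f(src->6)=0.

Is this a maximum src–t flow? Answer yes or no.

Residual path src->4->3->5->t has bottleneck 2 > 0.
Pushing 2 along it raises the flow to 4, so the given flow is not maximum.

No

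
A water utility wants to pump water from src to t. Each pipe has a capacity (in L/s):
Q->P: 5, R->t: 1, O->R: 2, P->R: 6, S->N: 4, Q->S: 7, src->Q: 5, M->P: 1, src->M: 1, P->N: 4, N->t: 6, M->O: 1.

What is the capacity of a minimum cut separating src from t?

6

Max flow = 6 (via 3 augmenting paths).
In the residual at optimum, the set reachable from src is {src}.
Cut edges: src->Q (cap 5), src->M (cap 1). Sum = 6.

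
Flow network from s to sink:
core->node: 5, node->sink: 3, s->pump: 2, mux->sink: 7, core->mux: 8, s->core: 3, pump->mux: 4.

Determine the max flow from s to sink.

5

Augment s->core->node->sink: bottleneck 3. Total 3.
Augment s->pump->mux->sink: bottleneck 2. Total 5.
No augmenting path remains in the residual graph.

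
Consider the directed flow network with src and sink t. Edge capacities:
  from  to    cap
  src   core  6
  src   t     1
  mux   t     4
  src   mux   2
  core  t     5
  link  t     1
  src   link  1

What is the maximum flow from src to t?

9

Augment src->t: bottleneck 1. Total 1.
Augment src->link->t: bottleneck 1. Total 2.
Augment src->core->t: bottleneck 5. Total 7.
Augment src->mux->t: bottleneck 2. Total 9.
No augmenting path remains in the residual graph.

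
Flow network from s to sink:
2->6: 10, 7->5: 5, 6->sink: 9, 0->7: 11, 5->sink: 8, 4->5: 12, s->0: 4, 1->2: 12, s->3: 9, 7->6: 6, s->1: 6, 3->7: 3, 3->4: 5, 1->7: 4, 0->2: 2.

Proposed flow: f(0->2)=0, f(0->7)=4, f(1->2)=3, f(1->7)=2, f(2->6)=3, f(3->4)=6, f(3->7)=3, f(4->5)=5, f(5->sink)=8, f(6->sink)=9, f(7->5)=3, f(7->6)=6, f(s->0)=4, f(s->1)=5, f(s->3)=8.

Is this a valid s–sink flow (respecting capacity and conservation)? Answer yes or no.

No

Capacity violated on 3->4: flow 6 > capacity 5.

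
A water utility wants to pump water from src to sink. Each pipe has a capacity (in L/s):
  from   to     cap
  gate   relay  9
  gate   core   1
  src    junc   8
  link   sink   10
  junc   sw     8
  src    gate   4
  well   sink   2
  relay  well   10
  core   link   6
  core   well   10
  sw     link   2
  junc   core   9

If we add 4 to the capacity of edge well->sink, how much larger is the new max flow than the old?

2

Original max flow = 10.
After raising cap(well->sink), augmenting paths through that edge carry 2 more units.
New max flow = 12. Increase = 2.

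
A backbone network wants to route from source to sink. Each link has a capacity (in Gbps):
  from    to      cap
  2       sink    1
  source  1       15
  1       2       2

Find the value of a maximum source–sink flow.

1

Augment source->1->2->sink: bottleneck 1. Total 1.
No augmenting path remains in the residual graph.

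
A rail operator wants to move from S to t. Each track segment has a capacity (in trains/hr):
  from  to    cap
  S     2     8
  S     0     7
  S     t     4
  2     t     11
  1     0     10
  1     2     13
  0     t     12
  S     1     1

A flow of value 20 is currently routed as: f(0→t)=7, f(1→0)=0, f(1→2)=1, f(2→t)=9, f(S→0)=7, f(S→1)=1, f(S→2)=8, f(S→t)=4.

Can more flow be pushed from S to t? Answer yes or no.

Residual reachable from S: {S}; t is not reachable.
Saturated cut: S→1, S→2, S→0, S→t with total capacity 20 = current flow value. Flow is maximum.

No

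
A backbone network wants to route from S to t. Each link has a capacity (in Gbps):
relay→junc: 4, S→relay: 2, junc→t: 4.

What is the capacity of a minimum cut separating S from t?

2

Max flow = 2 (via 1 augmenting path).
In the residual at optimum, the set reachable from S is {S}.
Cut edges: S→relay (cap 2). Sum = 2.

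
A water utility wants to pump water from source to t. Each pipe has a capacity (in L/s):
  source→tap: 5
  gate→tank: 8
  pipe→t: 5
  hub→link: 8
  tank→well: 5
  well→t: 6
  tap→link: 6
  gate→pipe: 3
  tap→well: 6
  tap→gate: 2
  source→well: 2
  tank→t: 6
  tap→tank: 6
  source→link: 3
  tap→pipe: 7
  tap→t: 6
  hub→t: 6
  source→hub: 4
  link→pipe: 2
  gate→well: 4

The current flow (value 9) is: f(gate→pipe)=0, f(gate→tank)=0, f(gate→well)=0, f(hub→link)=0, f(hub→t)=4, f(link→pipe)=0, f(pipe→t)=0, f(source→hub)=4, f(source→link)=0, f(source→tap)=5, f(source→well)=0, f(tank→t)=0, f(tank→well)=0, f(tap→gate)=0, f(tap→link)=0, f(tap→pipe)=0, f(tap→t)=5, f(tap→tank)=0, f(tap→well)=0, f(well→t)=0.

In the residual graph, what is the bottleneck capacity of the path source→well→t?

Residual capacities along the path: source→well: 2, well→t: 6.
Minimum is 2.

2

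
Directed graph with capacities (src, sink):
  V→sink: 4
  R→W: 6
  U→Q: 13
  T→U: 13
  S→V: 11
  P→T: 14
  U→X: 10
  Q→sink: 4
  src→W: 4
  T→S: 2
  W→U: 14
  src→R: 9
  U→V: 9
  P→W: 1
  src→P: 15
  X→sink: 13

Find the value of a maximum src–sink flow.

Augment src→W→U→V→sink: bottleneck 4. Total 4.
Augment src→P→W→U→X→sink: bottleneck 1. Total 5.
Augment src→P→T→U→X→sink: bottleneck 9. Total 14.
Augment src→P→T→U→Q→sink: bottleneck 4. Total 18.
No augmenting path remains in the residual graph.

18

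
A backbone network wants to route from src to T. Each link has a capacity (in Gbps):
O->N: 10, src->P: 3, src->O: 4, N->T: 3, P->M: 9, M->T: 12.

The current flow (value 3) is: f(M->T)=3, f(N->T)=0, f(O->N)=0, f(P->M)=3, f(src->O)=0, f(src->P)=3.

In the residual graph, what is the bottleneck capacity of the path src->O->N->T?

3

Residual capacities along the path: src->O: 4, O->N: 10, N->T: 3.
Minimum is 3.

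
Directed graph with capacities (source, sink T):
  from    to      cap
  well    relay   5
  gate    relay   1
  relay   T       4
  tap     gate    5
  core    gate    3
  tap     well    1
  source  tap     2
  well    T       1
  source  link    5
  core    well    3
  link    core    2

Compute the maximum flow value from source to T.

4

Augment source->tap->well->T: bottleneck 1. Total 1.
Augment source->tap->gate->relay->T: bottleneck 1. Total 2.
Augment source->link->core->well->relay->T: bottleneck 2. Total 4.
No augmenting path remains in the residual graph.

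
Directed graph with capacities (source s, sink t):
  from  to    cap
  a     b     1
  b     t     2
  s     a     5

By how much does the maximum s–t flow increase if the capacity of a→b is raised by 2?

Original max flow = 1.
After raising cap(a→b), augmenting paths through that edge carry 1 more unit.
New max flow = 2. Increase = 1.

1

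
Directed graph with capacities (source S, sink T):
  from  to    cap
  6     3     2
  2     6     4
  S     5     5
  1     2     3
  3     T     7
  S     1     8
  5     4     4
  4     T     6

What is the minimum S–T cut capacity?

6

Max flow = 6 (via 2 augmenting paths).
In the residual at optimum, the set reachable from S is {1, 2, 5, 6, S}.
Cut edges: 5→4 (cap 4), 6→3 (cap 2). Sum = 6.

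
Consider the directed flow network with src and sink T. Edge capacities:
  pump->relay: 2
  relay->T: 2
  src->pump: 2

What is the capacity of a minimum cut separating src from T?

Max flow = 2 (via 1 augmenting path).
In the residual at optimum, the set reachable from src is {src}.
Cut edges: src->pump (cap 2). Sum = 2.

2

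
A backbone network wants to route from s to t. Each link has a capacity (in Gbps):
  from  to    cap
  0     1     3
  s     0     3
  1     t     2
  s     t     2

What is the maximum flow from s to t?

4

Augment s->t: bottleneck 2. Total 2.
Augment s->0->1->t: bottleneck 2. Total 4.
No augmenting path remains in the residual graph.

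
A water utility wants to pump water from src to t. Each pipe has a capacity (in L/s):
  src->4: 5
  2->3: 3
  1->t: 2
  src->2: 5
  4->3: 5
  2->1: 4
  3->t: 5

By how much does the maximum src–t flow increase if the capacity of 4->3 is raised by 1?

0

Original max flow = 7.
Edge 4->3 does not cross the min cut (source side {1, 2, 3, 4, src}), so extra capacity there cannot help.
New max flow = 7. Increase = 0.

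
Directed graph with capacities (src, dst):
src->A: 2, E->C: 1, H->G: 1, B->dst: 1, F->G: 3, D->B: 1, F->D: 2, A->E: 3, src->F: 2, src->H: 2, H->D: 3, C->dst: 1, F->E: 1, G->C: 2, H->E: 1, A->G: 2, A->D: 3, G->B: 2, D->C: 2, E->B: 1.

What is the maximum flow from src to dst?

2

Augment src->H->G->C->dst: bottleneck 1. Total 1.
Augment src->H->E->B->dst: bottleneck 1. Total 2.
No augmenting path remains in the residual graph.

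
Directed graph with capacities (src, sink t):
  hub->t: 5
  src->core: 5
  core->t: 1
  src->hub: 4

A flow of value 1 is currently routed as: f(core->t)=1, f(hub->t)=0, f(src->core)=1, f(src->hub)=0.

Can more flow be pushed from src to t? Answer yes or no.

Residual path src->hub->t has bottleneck 4 > 0.
Pushing 4 along it raises the flow to 5, so the given flow is not maximum.

Yes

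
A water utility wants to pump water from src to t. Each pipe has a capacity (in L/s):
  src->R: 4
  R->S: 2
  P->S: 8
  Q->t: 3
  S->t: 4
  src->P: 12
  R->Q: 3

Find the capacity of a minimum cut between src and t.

7

Max flow = 7 (via 2 augmenting paths).
In the residual at optimum, the set reachable from src is {P, R, S, src}.
Cut edges: R->Q (cap 3), S->t (cap 4). Sum = 7.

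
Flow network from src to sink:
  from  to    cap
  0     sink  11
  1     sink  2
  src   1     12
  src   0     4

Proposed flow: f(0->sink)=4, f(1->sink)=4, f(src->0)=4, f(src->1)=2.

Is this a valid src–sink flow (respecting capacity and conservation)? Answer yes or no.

Capacity violated on 1->sink: flow 4 > capacity 2.

No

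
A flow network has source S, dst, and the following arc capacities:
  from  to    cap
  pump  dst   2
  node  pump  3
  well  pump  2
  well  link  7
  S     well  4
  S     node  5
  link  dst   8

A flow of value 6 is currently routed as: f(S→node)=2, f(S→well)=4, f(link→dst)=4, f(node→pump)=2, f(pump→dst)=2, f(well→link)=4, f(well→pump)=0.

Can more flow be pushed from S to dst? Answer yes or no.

No

Residual reachable from S: {S, node, pump}; dst is not reachable.
Saturated cut: S→well, pump→dst with total capacity 6 = current flow value. Flow is maximum.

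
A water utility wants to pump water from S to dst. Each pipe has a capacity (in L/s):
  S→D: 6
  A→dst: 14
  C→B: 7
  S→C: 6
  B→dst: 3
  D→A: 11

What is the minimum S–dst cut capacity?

Max flow = 9 (via 2 augmenting paths).
In the residual at optimum, the set reachable from S is {B, C, S}.
Cut edges: S→D (cap 6), B→dst (cap 3). Sum = 9.

9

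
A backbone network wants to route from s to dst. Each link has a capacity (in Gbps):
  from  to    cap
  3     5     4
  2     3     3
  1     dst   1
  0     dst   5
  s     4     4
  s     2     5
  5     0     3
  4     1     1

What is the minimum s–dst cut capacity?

4

Max flow = 4 (via 2 augmenting paths).
In the residual at optimum, the set reachable from s is {2, 4, s}.
Cut edges: 2→3 (cap 3), 4→1 (cap 1). Sum = 4.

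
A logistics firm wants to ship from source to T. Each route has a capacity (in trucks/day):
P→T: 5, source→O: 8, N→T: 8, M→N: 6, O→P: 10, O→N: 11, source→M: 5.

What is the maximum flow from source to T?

Augment source→O→P→T: bottleneck 5. Total 5.
Augment source→O→N→T: bottleneck 3. Total 8.
Augment source→M→N→T: bottleneck 5. Total 13.
No augmenting path remains in the residual graph.

13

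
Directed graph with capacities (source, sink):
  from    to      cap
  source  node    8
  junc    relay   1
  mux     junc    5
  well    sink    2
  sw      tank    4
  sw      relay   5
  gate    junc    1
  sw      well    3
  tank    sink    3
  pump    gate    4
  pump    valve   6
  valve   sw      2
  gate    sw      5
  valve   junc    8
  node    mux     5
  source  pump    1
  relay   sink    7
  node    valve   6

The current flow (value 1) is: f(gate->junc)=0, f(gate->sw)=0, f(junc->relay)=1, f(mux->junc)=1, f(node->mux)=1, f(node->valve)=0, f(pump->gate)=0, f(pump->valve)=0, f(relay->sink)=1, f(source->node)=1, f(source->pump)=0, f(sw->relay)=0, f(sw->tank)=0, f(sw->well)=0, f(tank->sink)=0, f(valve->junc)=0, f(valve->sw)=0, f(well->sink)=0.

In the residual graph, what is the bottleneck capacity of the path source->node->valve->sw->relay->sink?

Residual capacities along the path: source->node: 7, node->valve: 6, valve->sw: 2, sw->relay: 5, relay->sink: 6.
Minimum is 2.

2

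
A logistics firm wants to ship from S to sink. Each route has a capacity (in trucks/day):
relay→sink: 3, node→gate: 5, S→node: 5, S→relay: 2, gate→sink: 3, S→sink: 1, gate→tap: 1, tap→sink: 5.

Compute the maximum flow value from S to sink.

7

Augment S→sink: bottleneck 1. Total 1.
Augment S→relay→sink: bottleneck 2. Total 3.
Augment S→node→gate→sink: bottleneck 3. Total 6.
Augment S→node→gate→tap→sink: bottleneck 1. Total 7.
No augmenting path remains in the residual graph.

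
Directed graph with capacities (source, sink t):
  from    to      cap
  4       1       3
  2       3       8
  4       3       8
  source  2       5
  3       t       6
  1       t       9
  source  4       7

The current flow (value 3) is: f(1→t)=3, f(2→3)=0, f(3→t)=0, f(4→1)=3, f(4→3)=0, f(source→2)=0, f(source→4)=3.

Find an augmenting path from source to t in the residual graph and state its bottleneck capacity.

source→4→3→t, bottleneck 4

Residual along source→4→3→t: source→4: 4, 4→3: 8, 3→t: 6.
Bottleneck = min = 4.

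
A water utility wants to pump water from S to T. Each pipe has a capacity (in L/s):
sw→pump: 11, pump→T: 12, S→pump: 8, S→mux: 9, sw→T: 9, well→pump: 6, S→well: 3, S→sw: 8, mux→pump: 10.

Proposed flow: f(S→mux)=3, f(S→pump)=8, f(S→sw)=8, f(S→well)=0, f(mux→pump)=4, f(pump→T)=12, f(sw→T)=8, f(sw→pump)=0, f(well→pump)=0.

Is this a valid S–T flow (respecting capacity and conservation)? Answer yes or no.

No

Conservation fails at mux: inflow 3 ≠ outflow 4.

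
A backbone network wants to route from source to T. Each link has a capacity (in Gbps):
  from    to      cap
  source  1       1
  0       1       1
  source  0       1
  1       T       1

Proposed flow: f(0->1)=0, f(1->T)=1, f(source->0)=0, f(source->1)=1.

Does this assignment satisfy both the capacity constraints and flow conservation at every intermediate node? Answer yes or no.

Every edge has 0 ≤ f(e) ≤ cap(e).
At each intermediate node, inflow equals outflow.

Yes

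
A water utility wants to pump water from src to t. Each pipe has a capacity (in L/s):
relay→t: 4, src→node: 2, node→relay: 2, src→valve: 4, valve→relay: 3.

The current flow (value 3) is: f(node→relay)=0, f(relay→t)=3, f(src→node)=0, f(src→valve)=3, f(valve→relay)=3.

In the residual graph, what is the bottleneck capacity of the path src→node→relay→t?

1

Residual capacities along the path: src→node: 2, node→relay: 2, relay→t: 1.
Minimum is 1.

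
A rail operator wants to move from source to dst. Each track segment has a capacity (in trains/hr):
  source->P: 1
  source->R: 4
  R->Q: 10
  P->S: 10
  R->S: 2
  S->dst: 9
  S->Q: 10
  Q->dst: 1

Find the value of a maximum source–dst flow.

Augment source->R->S->dst: bottleneck 2. Total 2.
Augment source->R->Q->dst: bottleneck 1. Total 3.
Augment source->P->S->dst: bottleneck 1. Total 4.
No augmenting path remains in the residual graph.

4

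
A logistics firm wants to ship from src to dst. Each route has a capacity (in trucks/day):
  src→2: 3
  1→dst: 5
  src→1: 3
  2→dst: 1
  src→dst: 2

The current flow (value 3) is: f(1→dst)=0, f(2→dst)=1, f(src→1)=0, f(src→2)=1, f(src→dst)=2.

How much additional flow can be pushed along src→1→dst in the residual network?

3

Residual capacities along the path: src→1: 3, 1→dst: 5.
Minimum is 3.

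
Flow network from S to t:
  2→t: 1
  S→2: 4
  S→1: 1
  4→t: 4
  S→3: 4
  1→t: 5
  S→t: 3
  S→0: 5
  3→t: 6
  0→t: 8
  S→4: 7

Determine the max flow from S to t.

18

Augment S→t: bottleneck 3. Total 3.
Augment S→1→t: bottleneck 1. Total 4.
Augment S→3→t: bottleneck 4. Total 8.
Augment S→2→t: bottleneck 1. Total 9.
Augment S→0→t: bottleneck 5. Total 14.
Augment S→4→t: bottleneck 4. Total 18.
No augmenting path remains in the residual graph.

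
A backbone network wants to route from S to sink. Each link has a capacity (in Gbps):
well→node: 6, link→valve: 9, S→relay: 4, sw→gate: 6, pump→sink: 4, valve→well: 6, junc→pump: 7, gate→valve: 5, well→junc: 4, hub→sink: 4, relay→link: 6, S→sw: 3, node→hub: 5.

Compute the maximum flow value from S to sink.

Augment S→relay→link→valve→well→junc→pump→sink: bottleneck 4. Total 4.
Augment S→sw→gate→valve→well→node→hub→sink: bottleneck 2. Total 6.
No augmenting path remains in the residual graph.

6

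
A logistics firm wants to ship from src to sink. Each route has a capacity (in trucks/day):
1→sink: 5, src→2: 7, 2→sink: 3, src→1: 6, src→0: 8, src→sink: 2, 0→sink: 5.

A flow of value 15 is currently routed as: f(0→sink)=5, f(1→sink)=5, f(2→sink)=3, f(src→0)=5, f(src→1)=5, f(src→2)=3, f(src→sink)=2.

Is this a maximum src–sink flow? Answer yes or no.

Residual reachable from src: {0, 1, 2, src}; sink is not reachable.
Saturated cut: src→sink, 2→sink, 1→sink, 0→sink with total capacity 15 = current flow value. Flow is maximum.

Yes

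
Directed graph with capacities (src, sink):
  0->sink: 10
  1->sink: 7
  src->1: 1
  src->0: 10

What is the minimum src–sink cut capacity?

11

Max flow = 11 (via 2 augmenting paths).
In the residual at optimum, the set reachable from src is {src}.
Cut edges: src->1 (cap 1), src->0 (cap 10). Sum = 11.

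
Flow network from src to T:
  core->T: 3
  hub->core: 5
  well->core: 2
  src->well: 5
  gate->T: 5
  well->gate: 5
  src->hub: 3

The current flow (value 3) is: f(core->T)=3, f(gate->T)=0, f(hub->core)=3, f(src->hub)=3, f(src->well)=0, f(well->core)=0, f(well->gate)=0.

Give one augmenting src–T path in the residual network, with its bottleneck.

Residual along src->well->gate->T: src->well: 5, well->gate: 5, gate->T: 5.
Bottleneck = min = 5.

src->well->gate->T, bottleneck 5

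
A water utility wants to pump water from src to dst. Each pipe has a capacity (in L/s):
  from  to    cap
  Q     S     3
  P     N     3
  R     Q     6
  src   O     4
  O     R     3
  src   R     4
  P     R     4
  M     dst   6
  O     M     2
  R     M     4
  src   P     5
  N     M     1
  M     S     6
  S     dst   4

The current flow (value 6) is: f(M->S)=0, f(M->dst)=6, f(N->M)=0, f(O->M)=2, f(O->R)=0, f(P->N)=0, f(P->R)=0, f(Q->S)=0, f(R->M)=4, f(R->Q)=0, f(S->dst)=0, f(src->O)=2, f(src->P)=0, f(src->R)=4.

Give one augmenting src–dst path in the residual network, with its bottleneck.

src->O->R->Q->S->dst, bottleneck 2

Residual along src->O->R->Q->S->dst: src->O: 2, O->R: 3, R->Q: 6, Q->S: 3, S->dst: 4.
Bottleneck = min = 2.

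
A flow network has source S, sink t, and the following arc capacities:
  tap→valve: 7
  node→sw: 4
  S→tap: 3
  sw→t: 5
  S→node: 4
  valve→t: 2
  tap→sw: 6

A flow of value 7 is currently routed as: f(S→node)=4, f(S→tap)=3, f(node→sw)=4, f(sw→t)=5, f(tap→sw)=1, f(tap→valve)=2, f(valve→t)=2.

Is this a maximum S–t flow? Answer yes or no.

Yes

Residual reachable from S: {S}; t is not reachable.
Saturated cut: S→node, S→tap with total capacity 7 = current flow value. Flow is maximum.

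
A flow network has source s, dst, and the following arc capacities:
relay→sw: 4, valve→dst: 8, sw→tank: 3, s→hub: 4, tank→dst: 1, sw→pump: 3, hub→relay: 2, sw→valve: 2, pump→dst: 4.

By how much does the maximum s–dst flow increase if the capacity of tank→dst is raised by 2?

0

Original max flow = 2.
Edge tank→dst does not cross the min cut (source side {hub, s}), so extra capacity there cannot help.
New max flow = 2. Increase = 0.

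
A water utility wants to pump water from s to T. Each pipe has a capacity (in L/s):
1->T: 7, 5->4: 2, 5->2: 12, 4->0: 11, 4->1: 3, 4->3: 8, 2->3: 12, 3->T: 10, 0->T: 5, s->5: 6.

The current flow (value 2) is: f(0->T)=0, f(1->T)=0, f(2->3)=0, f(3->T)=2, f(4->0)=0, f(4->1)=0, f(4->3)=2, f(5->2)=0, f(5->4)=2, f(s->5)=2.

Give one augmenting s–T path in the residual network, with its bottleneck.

s->5->2->3->T, bottleneck 4

Residual along s->5->2->3->T: s->5: 4, 5->2: 12, 2->3: 12, 3->T: 8.
Bottleneck = min = 4.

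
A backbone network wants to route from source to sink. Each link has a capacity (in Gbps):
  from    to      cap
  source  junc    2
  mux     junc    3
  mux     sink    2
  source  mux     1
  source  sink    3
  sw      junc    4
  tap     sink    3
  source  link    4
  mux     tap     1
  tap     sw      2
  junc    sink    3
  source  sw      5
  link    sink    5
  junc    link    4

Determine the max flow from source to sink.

Augment source->sink: bottleneck 3. Total 3.
Augment source->mux->sink: bottleneck 1. Total 4.
Augment source->junc->sink: bottleneck 2. Total 6.
Augment source->link->sink: bottleneck 4. Total 10.
Augment source->sw->junc->sink: bottleneck 1. Total 11.
Augment source->sw->junc->link->sink: bottleneck 1. Total 12.
No augmenting path remains in the residual graph.

12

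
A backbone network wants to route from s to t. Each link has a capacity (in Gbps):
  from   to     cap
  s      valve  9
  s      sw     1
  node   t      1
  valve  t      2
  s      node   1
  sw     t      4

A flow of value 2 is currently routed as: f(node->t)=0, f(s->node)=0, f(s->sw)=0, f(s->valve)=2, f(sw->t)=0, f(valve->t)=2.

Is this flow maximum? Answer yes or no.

Residual path s->node->t has bottleneck 1 > 0.
Pushing 1 along it raises the flow to 3, so the given flow is not maximum.

No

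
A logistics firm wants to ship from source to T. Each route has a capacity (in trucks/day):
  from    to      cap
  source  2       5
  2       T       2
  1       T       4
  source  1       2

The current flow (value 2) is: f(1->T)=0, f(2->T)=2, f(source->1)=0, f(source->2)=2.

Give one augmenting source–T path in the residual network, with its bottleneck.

Residual along source->1->T: source->1: 2, 1->T: 4.
Bottleneck = min = 2.

source->1->T, bottleneck 2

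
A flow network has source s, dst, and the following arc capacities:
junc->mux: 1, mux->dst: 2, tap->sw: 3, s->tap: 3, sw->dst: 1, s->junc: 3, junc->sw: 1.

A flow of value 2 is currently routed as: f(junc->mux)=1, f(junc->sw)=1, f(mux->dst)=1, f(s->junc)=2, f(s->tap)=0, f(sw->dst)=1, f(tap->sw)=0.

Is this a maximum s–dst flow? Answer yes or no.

Residual reachable from s: {junc, s, sw, tap}; dst is not reachable.
Saturated cut: junc->mux, sw->dst with total capacity 2 = current flow value. Flow is maximum.

Yes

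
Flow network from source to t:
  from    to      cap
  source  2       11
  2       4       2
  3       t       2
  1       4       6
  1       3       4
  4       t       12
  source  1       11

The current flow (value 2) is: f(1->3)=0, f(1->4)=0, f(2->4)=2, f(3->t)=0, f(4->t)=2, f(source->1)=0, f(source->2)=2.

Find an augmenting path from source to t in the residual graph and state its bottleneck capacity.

source->1->4->t, bottleneck 6

Residual along source->1->4->t: source->1: 11, 1->4: 6, 4->t: 10.
Bottleneck = min = 6.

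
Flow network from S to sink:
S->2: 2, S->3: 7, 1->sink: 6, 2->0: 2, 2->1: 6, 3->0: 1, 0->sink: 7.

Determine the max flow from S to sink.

Augment S->3->0->sink: bottleneck 1. Total 1.
Augment S->2->0->sink: bottleneck 2. Total 3.
No augmenting path remains in the residual graph.

3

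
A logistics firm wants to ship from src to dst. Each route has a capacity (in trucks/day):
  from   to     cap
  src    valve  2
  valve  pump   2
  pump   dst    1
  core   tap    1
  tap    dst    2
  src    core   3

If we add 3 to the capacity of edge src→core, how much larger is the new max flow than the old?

Original max flow = 2.
Edge src→core does not cross the min cut (source side {core, pump, src, valve}), so extra capacity there cannot help.
New max flow = 2. Increase = 0.

0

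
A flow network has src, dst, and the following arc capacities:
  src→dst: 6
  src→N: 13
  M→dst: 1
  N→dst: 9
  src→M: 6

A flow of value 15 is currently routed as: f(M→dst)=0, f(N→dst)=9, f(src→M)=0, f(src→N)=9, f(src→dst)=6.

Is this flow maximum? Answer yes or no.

Residual path src→M→dst has bottleneck 1 > 0.
Pushing 1 along it raises the flow to 16, so the given flow is not maximum.

No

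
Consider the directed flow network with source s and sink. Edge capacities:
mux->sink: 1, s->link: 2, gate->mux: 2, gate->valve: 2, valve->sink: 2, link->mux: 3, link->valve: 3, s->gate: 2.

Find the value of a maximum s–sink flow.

Augment s->link->valve->sink: bottleneck 2. Total 2.
Augment s->gate->mux->sink: bottleneck 1. Total 3.
No augmenting path remains in the residual graph.

3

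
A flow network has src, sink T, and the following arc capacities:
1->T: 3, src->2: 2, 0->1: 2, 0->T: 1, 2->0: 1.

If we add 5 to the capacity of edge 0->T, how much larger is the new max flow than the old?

Original max flow = 1.
Edge 0->T does not cross the min cut (source side {2, src}), so extra capacity there cannot help.
New max flow = 1. Increase = 0.

0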